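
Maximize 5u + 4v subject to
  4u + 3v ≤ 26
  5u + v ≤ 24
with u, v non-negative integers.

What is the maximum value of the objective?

The continuous relaxation peaks at (0, 8.67) with value 34.67; rounding to a feasible lattice point costs some objective.
(u,v)=(2,6): 4·2+3·6=26≤26, 5·2+1·6=16≤24, objective 34.
(u,v)=(1,7): 4·1+3·7=25≤26, 5·1+1·7=12≤24, objective 33.
Maximum is 34 at (u,v)=(2,6).

34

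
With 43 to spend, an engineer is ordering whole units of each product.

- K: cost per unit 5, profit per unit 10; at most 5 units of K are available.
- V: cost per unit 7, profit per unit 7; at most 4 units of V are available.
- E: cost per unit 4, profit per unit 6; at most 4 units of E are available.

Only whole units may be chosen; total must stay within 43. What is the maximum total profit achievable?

74

This is a bounded integer knapsack.
Take 5×K and 4×E: cost 41 ≤ 43, profit 5·10 + 4·6 = 74.
K has the best ratio (10/5) and is taken to its limit of 5; remaining capacity is filled optimally with the others.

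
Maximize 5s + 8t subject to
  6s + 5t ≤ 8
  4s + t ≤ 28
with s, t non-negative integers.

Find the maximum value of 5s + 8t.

Relaxing integrality, the LP optimum is 12.80 at (s,t) = (0, 1.6), which is not an integer point.
(s,t)=(0,1): 6·0+5·1=5≤8, 4·0+1·1=1≤28, objective 8.
(s,t)=(1,0): 6·1+5·0=6≤8, 4·1+1·0=4≤28, objective 5.
(s,t)=(0,0): 6·0+5·0=0≤8, 4·0+1·0=0≤28, objective 0.
No feasible integer point exceeds 8.

8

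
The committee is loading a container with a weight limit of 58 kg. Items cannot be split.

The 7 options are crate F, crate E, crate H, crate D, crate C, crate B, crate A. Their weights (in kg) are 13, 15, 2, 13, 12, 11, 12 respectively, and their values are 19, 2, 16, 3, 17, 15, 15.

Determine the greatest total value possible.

This is an integer program with binary decision variables.
Take crate F, crate H, crate C, crate B, and crate A: weight 13 + 2 + 12 + 11 + 12 = 50 ≤ 58, value 19 + 16 + 17 + 15 + 15 = 82.
No other feasible combination does better.

82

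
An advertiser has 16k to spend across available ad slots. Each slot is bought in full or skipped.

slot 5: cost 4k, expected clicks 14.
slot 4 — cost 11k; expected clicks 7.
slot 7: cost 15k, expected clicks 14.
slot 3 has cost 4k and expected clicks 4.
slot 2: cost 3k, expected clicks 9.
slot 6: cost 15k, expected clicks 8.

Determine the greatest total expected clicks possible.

27

This is an integer program with binary decision variables.
Allowing fractional choices, the relaxed optimum would be about 31.7, but ad slots are indivisible.
slot 5 + slot 4: cost 4 + 11 = 15 ≤ 16, expected clicks 14 + 7 = 21.
slot 5 + slot 3 + slot 2: cost 4 + 4 + 3 = 11 ≤ 16, expected clicks 14 + 4 + 9 = 27.
slot 5 + slot 2: cost 4 + 3 = 7 ≤ 16, expected clicks 14 + 9 = 23.
Best is slot 5, slot 3, and slot 2 with total expected clicks 27.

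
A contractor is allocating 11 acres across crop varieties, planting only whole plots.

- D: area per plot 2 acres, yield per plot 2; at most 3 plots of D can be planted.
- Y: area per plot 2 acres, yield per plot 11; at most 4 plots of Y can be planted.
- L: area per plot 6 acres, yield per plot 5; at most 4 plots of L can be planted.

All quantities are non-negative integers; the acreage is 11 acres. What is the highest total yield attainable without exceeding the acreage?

46

Y has the best ratio (11/2); taking only Y gives at most 4×11 = 44 (stopped by the supply cap of 4).
Mixing does better — 1×D and 4×Y: area 10 ≤ 11, yield 1·2 + 4·11 = 46.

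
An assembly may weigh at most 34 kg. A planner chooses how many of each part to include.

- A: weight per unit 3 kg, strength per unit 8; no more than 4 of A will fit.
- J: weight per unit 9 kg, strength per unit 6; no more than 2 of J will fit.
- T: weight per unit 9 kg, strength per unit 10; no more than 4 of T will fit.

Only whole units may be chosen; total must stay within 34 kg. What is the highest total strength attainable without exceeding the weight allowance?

52

Take 4×A and 2×T: weight 30 ≤ 34, strength 4·8 + 2·10 = 52.
A has the best ratio (8/3) and is taken to its limit of 4; remaining capacity is filled optimally with the others.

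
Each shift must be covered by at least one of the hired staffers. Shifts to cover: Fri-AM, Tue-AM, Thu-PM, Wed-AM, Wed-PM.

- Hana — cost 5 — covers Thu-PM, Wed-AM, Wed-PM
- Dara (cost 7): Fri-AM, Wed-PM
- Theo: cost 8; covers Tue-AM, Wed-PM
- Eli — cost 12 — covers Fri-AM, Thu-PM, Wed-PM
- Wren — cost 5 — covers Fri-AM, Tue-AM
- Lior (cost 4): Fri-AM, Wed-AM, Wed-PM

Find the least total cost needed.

10

Choose Hana and Wren: together they cover Fri-AM, Tue-AM, Thu-PM, Wed-AM, Wed-PM — every shift.
Total cost: 5 + 5 = 10.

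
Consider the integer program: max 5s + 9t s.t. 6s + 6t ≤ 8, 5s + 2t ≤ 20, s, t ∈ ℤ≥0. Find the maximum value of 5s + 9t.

Relaxing integrality, the LP optimum is 12.00 at (s,t) = (0, 1.33), which is not an integer point.
(s,t)=(0,1): 6·0+6·1=6≤8, 5·0+2·1=2≤20, objective 9.
(s,t)=(1,0): 6·1+6·0=6≤8, 5·1+2·0=5≤20, objective 5.
(s,t)=(0,0): 6·0+6·0=0≤8, 5·0+2·0=0≤20, objective 0.
Maximum is 9 at (s,t)=(0,1).

9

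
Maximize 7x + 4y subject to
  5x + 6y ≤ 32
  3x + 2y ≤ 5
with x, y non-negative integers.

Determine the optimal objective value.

11

(x,y)=(1,1): 5·1+6·1=11≤32, 3·1+2·1=5≤5, objective 11.
(x,y)=(0,2): 5·0+6·2=12≤32, 3·0+2·2=4≤5, objective 8.
(x,y)=(1,0): 5·1+6·0=5≤32, 3·1+2·0=3≤5, objective 7.
Maximum is 11 at (x,y)=(1,1).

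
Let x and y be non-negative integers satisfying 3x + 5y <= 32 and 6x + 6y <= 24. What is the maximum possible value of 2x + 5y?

20

(x,y)=(0,4): 3·0+5·4=20≤32, 6·0+6·4=24≤24, objective 20.
(x,y)=(1,3): 3·1+5·3=18≤32, 6·1+6·3=24≤24, objective 17.
(x,y)=(0,3): 3·0+5·3=15≤32, 6·0+6·3=18≤24, objective 15.
The best lattice point is (0,4), giving 20.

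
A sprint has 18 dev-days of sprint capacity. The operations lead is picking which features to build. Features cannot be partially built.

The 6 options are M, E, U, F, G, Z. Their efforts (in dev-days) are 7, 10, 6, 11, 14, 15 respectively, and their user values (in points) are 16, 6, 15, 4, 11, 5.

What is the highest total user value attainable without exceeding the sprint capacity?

Treat it as a binary knapsack problem.
Take M and U: effort 7 + 6 = 13 ≤ 18, user value 16 + 15 = 31.
No other feasible combination does better.

31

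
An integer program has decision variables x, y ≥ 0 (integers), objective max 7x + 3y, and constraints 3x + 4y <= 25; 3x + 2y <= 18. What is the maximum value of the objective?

42

(x,y)=(6,0) is feasible, giving 42.
(x,y)=(5,1) is feasible, giving 38.
(x,y)=(5,0) is feasible, giving 35.
No feasible integer point exceeds 42.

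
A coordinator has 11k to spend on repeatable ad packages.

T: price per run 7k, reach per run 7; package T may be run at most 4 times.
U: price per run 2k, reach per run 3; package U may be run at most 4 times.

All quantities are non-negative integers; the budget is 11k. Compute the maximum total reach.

13

U has the best ratio (3/2); taking only U gives at most 4×3 = 12 (stopped by the supply cap of 4).
Mixing does better — 1×T and 2×U: price 11 ≤ 11, reach 1·7 + 2·3 = 13.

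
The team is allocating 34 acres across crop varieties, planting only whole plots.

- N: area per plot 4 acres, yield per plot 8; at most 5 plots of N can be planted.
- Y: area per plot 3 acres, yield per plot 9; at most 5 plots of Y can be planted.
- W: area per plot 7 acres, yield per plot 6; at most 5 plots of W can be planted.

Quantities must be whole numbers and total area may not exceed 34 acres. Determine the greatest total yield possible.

77

This is a bounded integer knapsack.
Take 4×N and 5×Y: area 31 ≤ 34, yield 4·8 + 5·9 = 77.
Y has the best ratio (9/3) and is taken to its limit of 5; remaining capacity is filled optimally with the others.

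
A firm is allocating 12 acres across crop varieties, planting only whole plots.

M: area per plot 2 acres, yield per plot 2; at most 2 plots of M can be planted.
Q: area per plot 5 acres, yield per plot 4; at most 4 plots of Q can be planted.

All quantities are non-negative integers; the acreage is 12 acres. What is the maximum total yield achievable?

10

M has the best ratio (2/2); taking only M gives at most 2×2 = 4 (stopped by the supply cap of 2).
Mixing does better — 1×M and 2×Q: area 12 ≤ 12, yield 1·2 + 2·4 = 10.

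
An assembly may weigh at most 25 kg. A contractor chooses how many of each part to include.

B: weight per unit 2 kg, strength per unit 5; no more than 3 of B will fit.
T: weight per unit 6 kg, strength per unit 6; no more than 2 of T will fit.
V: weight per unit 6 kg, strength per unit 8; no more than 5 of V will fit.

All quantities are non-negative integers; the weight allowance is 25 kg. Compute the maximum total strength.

B has the best ratio (5/2); taking only B gives at most 3×5 = 15 (stopped by the supply cap of 3).
Mixing does better — 3×B and 3×V: weight 24 ≤ 25, strength 3·5 + 3·8 = 39.

39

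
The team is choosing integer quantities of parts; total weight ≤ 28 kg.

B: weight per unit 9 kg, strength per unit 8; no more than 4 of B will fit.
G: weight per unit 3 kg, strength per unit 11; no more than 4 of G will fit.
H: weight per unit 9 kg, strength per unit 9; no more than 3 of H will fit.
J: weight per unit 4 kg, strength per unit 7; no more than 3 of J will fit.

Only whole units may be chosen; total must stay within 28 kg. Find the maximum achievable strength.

G has the best ratio (11/3); taking only G gives at most 4×11 = 44 (stopped by the supply cap of 4).
Mixing does better — 4×G and 3×J: weight 24 ≤ 28, strength 4·11 + 3·7 = 65.

65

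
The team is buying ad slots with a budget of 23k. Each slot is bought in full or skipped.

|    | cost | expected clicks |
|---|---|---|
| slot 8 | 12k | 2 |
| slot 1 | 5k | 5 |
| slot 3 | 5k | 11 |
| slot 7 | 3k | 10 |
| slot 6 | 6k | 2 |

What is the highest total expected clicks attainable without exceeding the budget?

Take slot 1, slot 3, slot 7, and slot 6: cost 5 + 5 + 3 + 6 = 19 ≤ 23, expected clicks 5 + 11 + 10 + 2 = 28.
No other feasible combination does better.

28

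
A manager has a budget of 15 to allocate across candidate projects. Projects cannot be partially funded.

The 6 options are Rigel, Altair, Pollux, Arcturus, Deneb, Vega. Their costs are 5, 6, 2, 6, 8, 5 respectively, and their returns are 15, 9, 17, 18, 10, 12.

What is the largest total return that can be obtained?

This is a 0-1 knapsack instance.
Pollux + Arcturus + Vega: cost 2 + 6 + 5 = 13 ≤ 15, return 17 + 18 + 12 = 47.
Rigel + Pollux + Vega: cost 5 + 2 + 5 = 12 ≤ 15, return 15 + 17 + 12 = 44.
Rigel + Pollux + Arcturus: cost 5 + 2 + 6 = 13 ≤ 15, return 15 + 17 + 18 = 50.
Best is Rigel, Pollux, and Arcturus with total return 50.

50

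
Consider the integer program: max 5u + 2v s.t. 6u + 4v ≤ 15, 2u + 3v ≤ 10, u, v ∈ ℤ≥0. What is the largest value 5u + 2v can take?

10

Relaxing integrality, the LP optimum is 12.50 at (u,v) = (2.5, 0), which is not an integer point.
(u,v)=(2,0): 6·2+4·0=12≤15, 2·2+3·0=4≤10, objective 10.
(u,v)=(1,1): 6·1+4·1=10≤15, 2·1+3·1=5≤10, objective 7.
(u,v)=(1,0): 6·1+4·0=6≤15, 2·1+3·0=2≤10, objective 5.
The best lattice point is (2,0), giving 10.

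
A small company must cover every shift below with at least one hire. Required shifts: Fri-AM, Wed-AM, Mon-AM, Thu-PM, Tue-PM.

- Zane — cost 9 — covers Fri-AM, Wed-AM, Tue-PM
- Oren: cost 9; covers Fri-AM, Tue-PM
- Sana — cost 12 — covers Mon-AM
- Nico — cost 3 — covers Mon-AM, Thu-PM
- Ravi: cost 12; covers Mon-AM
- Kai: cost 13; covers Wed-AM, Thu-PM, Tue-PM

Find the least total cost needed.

12

Choose Zane and Nico: together they cover Fri-AM, Wed-AM, Mon-AM, Thu-PM, Tue-PM — every shift.
Total cost: 9 + 3 = 12.
No cover costs less than 12.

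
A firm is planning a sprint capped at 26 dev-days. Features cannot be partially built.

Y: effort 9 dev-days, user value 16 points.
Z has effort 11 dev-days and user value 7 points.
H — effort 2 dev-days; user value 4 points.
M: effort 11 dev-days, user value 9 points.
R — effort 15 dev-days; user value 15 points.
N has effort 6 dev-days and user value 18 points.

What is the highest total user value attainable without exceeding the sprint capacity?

This is a 0-1 knapsack instance.
Allowing fractional choices, the relaxed optimum would be about 47.0, but features are indivisible.
Y + H + N: effort 9 + 2 + 6 = 17 ≤ 26, user value 16 + 4 + 18 = 38.
Y + Z + N: effort 9 + 11 + 6 = 26 ≤ 26, user value 16 + 7 + 18 = 41.
Y + M + N: effort 9 + 11 + 6 = 26 ≤ 26, user value 16 + 9 + 18 = 43.
Best is Y, M, and N with total user value 43.

43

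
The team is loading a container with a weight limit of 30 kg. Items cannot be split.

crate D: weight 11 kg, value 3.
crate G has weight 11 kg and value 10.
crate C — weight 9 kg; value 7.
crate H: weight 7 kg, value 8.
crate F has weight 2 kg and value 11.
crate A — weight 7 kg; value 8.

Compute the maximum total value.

Take crate G, crate H, crate F, and crate A: weight 11 + 7 + 2 + 7 = 27 ≤ 30, value 10 + 8 + 11 + 8 = 37.
No other feasible combination does better.

37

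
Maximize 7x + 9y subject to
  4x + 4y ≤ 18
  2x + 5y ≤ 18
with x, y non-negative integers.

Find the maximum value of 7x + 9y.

34

Relaxing integrality, the LP optimum is 37.50 at (x,y) = (1.5, 3), which is not an integer point.
(x,y)=(1,3) is feasible, giving 34.
(x,y)=(2,2) is feasible, giving 32.
(x,y)=(0,3) is feasible, giving 27.
Maximum is 34 at (x,y)=(1,3).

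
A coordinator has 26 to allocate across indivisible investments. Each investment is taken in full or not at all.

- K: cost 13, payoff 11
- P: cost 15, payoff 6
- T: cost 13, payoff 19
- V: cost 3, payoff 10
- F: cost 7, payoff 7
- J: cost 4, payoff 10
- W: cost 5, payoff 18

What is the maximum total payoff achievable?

57

Allowing fractional choices, the relaxed optimum would be about 58.0, but investments are indivisible.
T + V + J + W: cost 13 + 3 + 4 + 5 = 25 ≤ 26, payoff 19 + 10 + 10 + 18 = 57.
K + V + J + W: cost 13 + 3 + 4 + 5 = 25 ≤ 26, payoff 11 + 10 + 10 + 18 = 49.
T + V + W: cost 13 + 3 + 5 = 21 ≤ 26, payoff 19 + 10 + 18 = 47.
Best is T, V, J, and W with total payoff 57.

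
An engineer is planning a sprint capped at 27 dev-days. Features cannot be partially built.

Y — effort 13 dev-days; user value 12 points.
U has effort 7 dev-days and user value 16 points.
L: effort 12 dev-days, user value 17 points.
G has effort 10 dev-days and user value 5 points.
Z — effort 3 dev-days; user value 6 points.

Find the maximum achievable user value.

Y + U + Z: effort 13 + 7 + 3 = 23 ≤ 27, user value 12 + 16 + 6 = 34.
U + L: effort 7 + 12 = 19 ≤ 27, user value 16 + 17 = 33.
U + L + Z: effort 7 + 12 + 3 = 22 ≤ 27, user value 16 + 17 + 6 = 39.
Best is U, L, and Z with total user value 39.

39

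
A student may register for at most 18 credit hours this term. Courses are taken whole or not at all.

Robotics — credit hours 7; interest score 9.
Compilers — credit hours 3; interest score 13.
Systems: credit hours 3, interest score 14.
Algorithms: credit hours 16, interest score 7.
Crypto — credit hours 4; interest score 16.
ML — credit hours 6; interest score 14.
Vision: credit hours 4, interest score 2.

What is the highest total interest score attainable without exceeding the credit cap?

57

Systems + Crypto + ML + Vision: credit hours 3 + 4 + 6 + 4 = 17 ≤ 18, interest score 14 + 16 + 14 + 2 = 46.
Robotics + Compilers + Systems + Crypto: credit hours 7 + 3 + 3 + 4 = 17 ≤ 18, interest score 9 + 13 + 14 + 16 = 52.
Compilers + Systems + Crypto + ML: credit hours 3 + 3 + 4 + 6 = 16 ≤ 18, interest score 13 + 14 + 16 + 14 = 57.
Best is Compilers, Systems, Crypto, and ML with total interest score 57.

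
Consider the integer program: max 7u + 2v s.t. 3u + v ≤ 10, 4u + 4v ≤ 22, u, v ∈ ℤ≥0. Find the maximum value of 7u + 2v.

(u,v)=(3,1) is feasible, giving 23.
(u,v)=(3,0) is feasible, giving 21.
(u,v)=(2,2) is feasible, giving 18.
(u,v)=(2,1) is feasible, giving 16.
Maximum is 23 at (u,v)=(3,1).

23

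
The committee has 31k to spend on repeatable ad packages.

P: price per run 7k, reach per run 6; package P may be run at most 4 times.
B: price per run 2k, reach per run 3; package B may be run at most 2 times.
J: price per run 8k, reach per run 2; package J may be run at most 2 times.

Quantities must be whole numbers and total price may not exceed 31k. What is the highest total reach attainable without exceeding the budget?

4×P and 1×B: price 30 ≤ 31, reach 4·6 + 1·3 = 27.
3×P and 2×B: price 25 ≤ 31, reach 3·6 + 2·3 = 24.
Best is 27.

27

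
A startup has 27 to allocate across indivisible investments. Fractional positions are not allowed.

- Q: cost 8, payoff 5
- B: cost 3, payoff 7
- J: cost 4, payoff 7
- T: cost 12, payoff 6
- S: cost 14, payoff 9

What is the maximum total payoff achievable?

25

B + J + S: cost 3 + 4 + 14 = 21 ≤ 27, payoff 7 + 7 + 9 = 23.
Q + B + J + T: cost 8 + 3 + 4 + 12 = 27 ≤ 27, payoff 5 + 7 + 7 + 6 = 25.
Best is Q, B, J, and T with total payoff 25.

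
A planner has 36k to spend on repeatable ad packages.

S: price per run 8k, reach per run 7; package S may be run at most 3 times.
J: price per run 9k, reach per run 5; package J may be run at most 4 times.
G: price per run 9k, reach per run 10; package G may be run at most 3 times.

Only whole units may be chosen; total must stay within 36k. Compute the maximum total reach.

Take 1×S and 3×G: price 35 ≤ 36, reach 1·7 + 3·10 = 37.
G has the best ratio (10/9) and is taken to its limit of 3; remaining capacity is filled optimally with the others.

37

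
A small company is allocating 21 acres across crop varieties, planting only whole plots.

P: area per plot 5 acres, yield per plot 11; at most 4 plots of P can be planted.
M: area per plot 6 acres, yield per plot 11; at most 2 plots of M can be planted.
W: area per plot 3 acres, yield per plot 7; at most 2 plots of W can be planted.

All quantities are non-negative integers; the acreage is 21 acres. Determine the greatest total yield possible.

Take 3×P and 2×W: area 21 ≤ 21, yield 3·11 + 2·7 = 47.
W has the best ratio (7/3) and is taken to its limit of 2; remaining capacity is filled optimally with the others.

47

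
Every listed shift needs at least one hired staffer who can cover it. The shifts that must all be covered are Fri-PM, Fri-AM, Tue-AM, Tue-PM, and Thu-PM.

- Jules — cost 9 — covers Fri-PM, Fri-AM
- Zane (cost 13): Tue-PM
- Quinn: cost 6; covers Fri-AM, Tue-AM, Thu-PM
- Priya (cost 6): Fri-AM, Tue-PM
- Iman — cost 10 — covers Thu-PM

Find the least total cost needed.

21

Choose Jules, Quinn, and Priya: together they cover Fri-PM, Fri-AM, Tue-AM, Tue-PM, Thu-PM — every shift.
Total cost: 9 + 6 + 6 = 21.
No cover costs less than 21.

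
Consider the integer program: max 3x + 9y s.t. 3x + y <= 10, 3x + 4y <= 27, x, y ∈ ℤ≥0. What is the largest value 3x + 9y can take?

57

(x,y)=(1,6): 3·1+1·6=9≤10, 3·1+4·6=27≤27, objective 57.
(x,y)=(0,6): 3·0+1·6=6≤10, 3·0+4·6=24≤27, objective 54.
(x,y)=(1,5): 3·1+1·5=8≤10, 3·1+4·5=23≤27, objective 48.
The best lattice point is (1,6), giving 57.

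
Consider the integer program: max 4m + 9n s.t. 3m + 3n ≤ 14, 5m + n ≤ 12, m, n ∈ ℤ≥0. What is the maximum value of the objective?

Relaxing integrality, the LP optimum is 42.00 at (m,n) = (0, 4.67), which is not an integer point.
(m,n)=(0,4): 3·0+3·4=12≤14, 5·0+1·4=4≤12, objective 36.
(m,n)=(1,3): 3·1+3·3=12≤14, 5·1+1·3=8≤12, objective 31.
Maximum is 36 at (m,n)=(0,4).

36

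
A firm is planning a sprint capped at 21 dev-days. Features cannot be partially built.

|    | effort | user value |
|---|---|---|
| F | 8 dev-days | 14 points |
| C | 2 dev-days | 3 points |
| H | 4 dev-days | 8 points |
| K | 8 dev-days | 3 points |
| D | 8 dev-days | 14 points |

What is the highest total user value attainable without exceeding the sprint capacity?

36

Allowing fractional choices, the relaxed optimum would be about 37.5, but features are indivisible.
F + C + D: effort 8 + 2 + 8 = 18 ≤ 21, user value 14 + 3 + 14 = 31.
F + H + D: effort 8 + 4 + 8 = 20 ≤ 21, user value 14 + 8 + 14 = 36.
Best is F, H, and D with total user value 36.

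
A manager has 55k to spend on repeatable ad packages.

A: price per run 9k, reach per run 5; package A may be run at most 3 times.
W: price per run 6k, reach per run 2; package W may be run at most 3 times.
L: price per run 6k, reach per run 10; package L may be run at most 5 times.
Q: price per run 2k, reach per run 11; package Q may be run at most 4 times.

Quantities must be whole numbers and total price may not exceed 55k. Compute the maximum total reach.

Q has the best ratio (11/2); taking only Q gives at most 4×11 = 44 (stopped by the supply cap of 4).
Mixing does better — 1×A, 1×W, 5×L, and 4×Q: price 53 ≤ 55, reach 1·5 + 1·2 + 5·10 + 4·11 = 101.

101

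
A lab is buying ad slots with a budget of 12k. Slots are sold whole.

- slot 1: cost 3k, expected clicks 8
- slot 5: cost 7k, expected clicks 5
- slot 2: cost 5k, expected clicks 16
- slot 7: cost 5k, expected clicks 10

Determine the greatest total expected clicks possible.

26

Take slot 2 and slot 7: cost 5 + 5 = 10 ≤ 12, expected clicks 16 + 10 = 26.
No other feasible combination does better.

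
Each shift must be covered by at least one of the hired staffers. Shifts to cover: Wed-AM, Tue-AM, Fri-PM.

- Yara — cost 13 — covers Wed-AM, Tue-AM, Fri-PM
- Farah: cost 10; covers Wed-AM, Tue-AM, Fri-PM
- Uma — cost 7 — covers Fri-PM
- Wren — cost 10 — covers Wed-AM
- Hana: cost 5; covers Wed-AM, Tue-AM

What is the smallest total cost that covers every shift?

Farah alone covers Wed-AM, Tue-AM, Fri-PM — every shift.
Total cost: 10.

10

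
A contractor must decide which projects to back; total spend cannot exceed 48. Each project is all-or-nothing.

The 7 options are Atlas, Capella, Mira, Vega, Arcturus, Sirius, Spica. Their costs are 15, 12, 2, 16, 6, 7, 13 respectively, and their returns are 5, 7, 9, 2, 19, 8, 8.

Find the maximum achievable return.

Allowing fractional choices, the relaxed optimum would be about 53.7, but projects are indivisible.
Atlas + Mira + Arcturus + Sirius + Spica: cost 15 + 2 + 6 + 7 + 13 = 43 ≤ 48, return 5 + 9 + 19 + 8 + 8 = 49.
Capella + Mira + Arcturus + Sirius + Spica: cost 12 + 2 + 6 + 7 + 13 = 40 ≤ 48, return 7 + 9 + 19 + 8 + 8 = 51.
Atlas + Capella + Mira + Arcturus + Sirius: cost 15 + 12 + 2 + 6 + 7 = 42 ≤ 48, return 5 + 7 + 9 + 19 + 8 = 48.
Best is Capella, Mira, Arcturus, Sirius, and Spica with total return 51.

51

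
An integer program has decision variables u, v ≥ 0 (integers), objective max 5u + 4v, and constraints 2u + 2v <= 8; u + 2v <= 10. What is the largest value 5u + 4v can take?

(u,v)=(4,0): 2·4+2·0=8≤8, 1·4+2·0=4≤10, objective 20.
(u,v)=(3,1): 2·3+2·1=8≤8, 1·3+2·1=5≤10, objective 19.
(u,v)=(3,0): 2·3+2·0=6≤8, 1·3+2·0=3≤10, objective 15.
No feasible integer point exceeds 20.

20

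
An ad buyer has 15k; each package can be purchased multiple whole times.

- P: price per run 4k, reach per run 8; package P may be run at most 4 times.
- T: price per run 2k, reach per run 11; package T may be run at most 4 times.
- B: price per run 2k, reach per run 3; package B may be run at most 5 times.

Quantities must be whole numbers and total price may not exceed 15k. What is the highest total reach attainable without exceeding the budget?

55

1×P, 4×T, and 1×B: price 14 ≤ 15, reach 1·8 + 4·11 + 1·3 = 55.
4×T and 3×B: price 14 ≤ 15, reach 4·11 + 3·3 = 53.
Best is 55.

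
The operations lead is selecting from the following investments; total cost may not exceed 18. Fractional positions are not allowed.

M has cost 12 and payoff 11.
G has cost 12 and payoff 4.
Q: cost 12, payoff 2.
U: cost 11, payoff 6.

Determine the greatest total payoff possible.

This is an integer program with binary decision variables.
Take M: cost 12 ≤ 18, payoff 11.
No other feasible combination does better.

11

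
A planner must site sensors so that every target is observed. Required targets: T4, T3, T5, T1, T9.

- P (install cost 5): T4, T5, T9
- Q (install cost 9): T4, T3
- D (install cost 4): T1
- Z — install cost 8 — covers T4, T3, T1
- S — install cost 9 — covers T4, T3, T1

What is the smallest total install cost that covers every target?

13

The greedy cost-per-new-target heuristic would pick P, D, and Z for 17, but a cheaper cover exists.
Choose P and Z: together they cover T4, T3, T5, T1, T9 — every target.
Total install cost: 5 + 8 = 13.
No cover costs less than 13.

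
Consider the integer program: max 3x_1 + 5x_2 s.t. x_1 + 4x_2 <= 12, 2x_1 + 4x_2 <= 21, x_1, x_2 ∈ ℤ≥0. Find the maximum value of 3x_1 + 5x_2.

30

Relaxing integrality, the LP optimum is 31.50 at (x_1,x_2) = (10.5, 0), which is not an integer point.
(x_1,x_2)=(10,0): 1·10+4·0=10≤12, 2·10+4·0=20≤21, objective 30.
(x_1,x_2)=(9,0): 1·9+4·0=9≤12, 2·9+4·0=18≤21, objective 27.
Maximum is 30 at (x_1,x_2)=(10,0).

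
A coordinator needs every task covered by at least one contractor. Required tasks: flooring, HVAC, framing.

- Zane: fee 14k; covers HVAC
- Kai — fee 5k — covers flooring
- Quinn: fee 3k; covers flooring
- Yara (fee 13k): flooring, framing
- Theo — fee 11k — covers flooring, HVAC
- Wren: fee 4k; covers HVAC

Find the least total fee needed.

17

The greedy cost-per-new-task heuristic would pick Quinn, Wren, and Yara for 20, but a cheaper cover exists.
Choose Yara and Wren: together they cover flooring, HVAC, framing — every task.
Total fee: 13 + 4 = 17.
No cover costs less than 17.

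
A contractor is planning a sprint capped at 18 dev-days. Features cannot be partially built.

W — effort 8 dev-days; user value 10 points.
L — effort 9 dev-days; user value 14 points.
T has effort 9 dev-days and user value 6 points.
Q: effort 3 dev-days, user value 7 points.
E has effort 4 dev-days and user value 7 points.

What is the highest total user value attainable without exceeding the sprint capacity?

28

Take L, Q, and E: effort 9 + 3 + 4 = 16 ≤ 18, user value 14 + 7 + 7 = 28.
No other feasible combination does better.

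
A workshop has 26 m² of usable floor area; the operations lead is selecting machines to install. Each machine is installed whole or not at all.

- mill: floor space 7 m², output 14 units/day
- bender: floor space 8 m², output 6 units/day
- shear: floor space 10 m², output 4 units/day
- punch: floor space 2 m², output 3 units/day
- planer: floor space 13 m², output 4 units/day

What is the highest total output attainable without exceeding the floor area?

Allowing fractional choices, the relaxed optimum would be about 26.6, but machines are indivisible.
mill + bender + shear: floor space 7 + 8 + 10 = 25 ≤ 26, output 14 + 6 + 4 = 24.
mill + shear + punch: floor space 7 + 10 + 2 = 19 ≤ 26, output 14 + 4 + 3 = 21.
mill + bender + punch: floor space 7 + 8 + 2 = 17 ≤ 26, output 14 + 6 + 3 = 23.
Best is mill, bender, and shear with total output 24.

24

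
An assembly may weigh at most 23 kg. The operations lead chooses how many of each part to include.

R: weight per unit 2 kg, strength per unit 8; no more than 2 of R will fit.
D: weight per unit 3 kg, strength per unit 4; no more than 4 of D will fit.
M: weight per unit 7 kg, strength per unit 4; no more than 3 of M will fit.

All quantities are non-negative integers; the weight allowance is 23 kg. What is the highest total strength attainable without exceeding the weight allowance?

36

This is a bounded integer knapsack.
R has the best ratio (8/2); taking only R gives at most 2×8 = 16 (stopped by the supply cap of 2).
Mixing does better — 2×R, 4×D, and 1×M: weight 23 ≤ 23, strength 2·8 + 4·4 + 1·4 = 36.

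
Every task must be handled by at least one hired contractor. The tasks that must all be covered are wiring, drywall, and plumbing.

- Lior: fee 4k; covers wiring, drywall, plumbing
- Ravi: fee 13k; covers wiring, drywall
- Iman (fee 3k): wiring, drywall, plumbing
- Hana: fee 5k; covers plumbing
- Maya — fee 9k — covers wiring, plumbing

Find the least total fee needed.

Iman alone covers wiring, drywall, plumbing — every task.
Total fee: 3.
No cover costs less than 3.

3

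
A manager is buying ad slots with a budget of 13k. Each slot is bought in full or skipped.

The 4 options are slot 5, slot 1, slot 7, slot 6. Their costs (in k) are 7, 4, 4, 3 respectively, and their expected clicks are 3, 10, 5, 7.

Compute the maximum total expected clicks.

Allowing fractional choices, the relaxed optimum would be about 22.9, but ad slots are indivisible.
slot 1 + slot 7 + slot 6: cost 4 + 4 + 3 = 11 ≤ 13, expected clicks 10 + 5 + 7 = 22.
slot 1 + slot 6: cost 4 + 3 = 7 ≤ 13, expected clicks 10 + 7 = 17.
Best is slot 1, slot 7, and slot 6 with total expected clicks 22.

22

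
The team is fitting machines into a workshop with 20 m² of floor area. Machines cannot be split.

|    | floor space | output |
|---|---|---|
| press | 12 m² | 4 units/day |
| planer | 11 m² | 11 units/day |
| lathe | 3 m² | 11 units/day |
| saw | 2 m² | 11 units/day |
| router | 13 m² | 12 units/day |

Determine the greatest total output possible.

34

Allowing fractional choices, the relaxed optimum would be about 36.7, but machines are indivisible.
lathe + saw + router: floor space 3 + 2 + 13 = 18 ≤ 20, output 11 + 11 + 12 = 34.
planer + lathe + saw: floor space 11 + 3 + 2 = 16 ≤ 20, output 11 + 11 + 11 = 33.
Best is lathe, saw, and router with total output 34.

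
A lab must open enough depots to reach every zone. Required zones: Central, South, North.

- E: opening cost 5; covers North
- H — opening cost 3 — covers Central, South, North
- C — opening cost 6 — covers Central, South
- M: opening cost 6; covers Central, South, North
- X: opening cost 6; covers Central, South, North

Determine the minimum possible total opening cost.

3

H alone covers Central, South, North — every zone.
Total opening cost: 3.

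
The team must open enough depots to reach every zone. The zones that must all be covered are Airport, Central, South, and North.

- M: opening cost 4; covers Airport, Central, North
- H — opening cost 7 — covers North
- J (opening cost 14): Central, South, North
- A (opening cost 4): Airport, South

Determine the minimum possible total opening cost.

8

Choose M and A: together they cover Airport, Central, South, North — every zone.
Total opening cost: 4 + 4 = 8.
No cover costs less than 8.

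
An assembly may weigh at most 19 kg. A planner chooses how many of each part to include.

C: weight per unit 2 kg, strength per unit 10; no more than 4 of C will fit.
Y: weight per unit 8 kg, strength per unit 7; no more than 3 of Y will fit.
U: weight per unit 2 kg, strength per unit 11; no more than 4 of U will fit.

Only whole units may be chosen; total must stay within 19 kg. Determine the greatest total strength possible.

84

Take 4×C and 4×U: weight 16 ≤ 19, strength 4·10 + 4·11 = 84.
U has the best ratio (11/2) and is taken to its limit of 4; remaining capacity is filled optimally with the others.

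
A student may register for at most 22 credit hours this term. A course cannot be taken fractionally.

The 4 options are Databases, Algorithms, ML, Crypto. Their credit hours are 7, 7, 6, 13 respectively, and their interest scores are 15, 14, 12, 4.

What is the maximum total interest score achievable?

41

Databases + Algorithms + ML: credit hours 7 + 7 + 6 = 20 ≤ 22, interest score 15 + 14 + 12 = 41.
Databases + Algorithms: credit hours 7 + 7 = 14 ≤ 22, interest score 15 + 14 = 29.
Databases + ML: credit hours 7 + 6 = 13 ≤ 22, interest score 15 + 12 = 27.
Best is Databases, Algorithms, and ML with total interest score 41.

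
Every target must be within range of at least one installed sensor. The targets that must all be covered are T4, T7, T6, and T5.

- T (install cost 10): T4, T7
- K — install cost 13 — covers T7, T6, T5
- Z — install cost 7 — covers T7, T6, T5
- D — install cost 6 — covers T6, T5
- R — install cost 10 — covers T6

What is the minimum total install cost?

16

The greedy cost-per-new-target heuristic would pick Z and T for 17, but a cheaper cover exists.
Choose T and D: together they cover T4, T7, T6, T5 — every target.
Total install cost: 10 + 6 = 16.
No cover costs less than 16.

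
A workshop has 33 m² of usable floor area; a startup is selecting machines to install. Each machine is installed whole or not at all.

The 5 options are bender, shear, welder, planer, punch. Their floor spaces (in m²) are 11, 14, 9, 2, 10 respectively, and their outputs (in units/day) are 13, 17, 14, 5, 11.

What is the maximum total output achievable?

Allowing fractional choices, the relaxed optimum would be about 45.5, but machines are indivisible.
shear + welder + punch: floor space 14 + 9 + 10 = 33 ≤ 33, output 17 + 14 + 11 = 42.
bender + welder + planer + punch: floor space 11 + 9 + 2 + 10 = 32 ≤ 33, output 13 + 14 + 5 + 11 = 43.
bender + welder + punch: floor space 11 + 9 + 10 = 30 ≤ 33, output 13 + 14 + 11 = 38.
Best is bender, welder, planer, and punch with total output 43.

43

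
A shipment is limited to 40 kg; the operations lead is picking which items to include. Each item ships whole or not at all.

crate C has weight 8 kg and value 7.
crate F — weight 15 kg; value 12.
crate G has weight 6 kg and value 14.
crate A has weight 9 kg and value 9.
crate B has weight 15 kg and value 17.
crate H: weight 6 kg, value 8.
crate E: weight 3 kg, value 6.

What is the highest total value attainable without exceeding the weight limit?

54

This is an integer program with binary decision variables.
crate G + crate A + crate B + crate H + crate E: weight 6 + 9 + 15 + 6 + 3 = 39 ≤ 40, value 14 + 9 + 17 + 8 + 6 = 54.
crate C + crate G + crate B + crate H + crate E: weight 8 + 6 + 15 + 6 + 3 = 38 ≤ 40, value 7 + 14 + 17 + 8 + 6 = 52.
crate F + crate G + crate B + crate E: weight 15 + 6 + 15 + 3 = 39 ≤ 40, value 12 + 14 + 17 + 6 = 49.
Best is crate G, crate A, crate B, crate H, and crate E with total value 54.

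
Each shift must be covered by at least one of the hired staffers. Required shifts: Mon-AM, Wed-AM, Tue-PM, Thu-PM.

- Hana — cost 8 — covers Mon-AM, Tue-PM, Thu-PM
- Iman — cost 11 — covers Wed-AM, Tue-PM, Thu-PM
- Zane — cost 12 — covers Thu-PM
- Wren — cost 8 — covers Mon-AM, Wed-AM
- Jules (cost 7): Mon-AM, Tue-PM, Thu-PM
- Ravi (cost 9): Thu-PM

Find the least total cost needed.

Choose Wren and Jules: together they cover Mon-AM, Wed-AM, Tue-PM, Thu-PM — every shift.
Total cost: 8 + 7 = 15.
No cover costs less than 15.

15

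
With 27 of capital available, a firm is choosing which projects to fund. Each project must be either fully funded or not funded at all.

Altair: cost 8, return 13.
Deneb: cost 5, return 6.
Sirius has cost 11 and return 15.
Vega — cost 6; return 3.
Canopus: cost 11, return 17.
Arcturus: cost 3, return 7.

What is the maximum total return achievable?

43

Altair + Deneb + Canopus + Arcturus: cost 8 + 5 + 11 + 3 = 27 ≤ 27, return 13 + 6 + 17 + 7 = 43.
Altair + Deneb + Sirius + Arcturus: cost 8 + 5 + 11 + 3 = 27 ≤ 27, return 13 + 6 + 15 + 7 = 41.
Best is Altair, Deneb, Canopus, and Arcturus with total return 43.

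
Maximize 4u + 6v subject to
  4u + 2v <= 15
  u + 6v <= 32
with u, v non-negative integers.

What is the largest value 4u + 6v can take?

34

(u,v)=(1,5): 4·1+2·5=14≤15, 1·1+6·5=31≤32, objective 34.
(u,v)=(0,5): 4·0+2·5=10≤15, 1·0+6·5=30≤32, objective 30.
(u,v)=(1,4): 4·1+2·4=12≤15, 1·1+6·4=25≤32, objective 28.
The best lattice point is (1,5), giving 34.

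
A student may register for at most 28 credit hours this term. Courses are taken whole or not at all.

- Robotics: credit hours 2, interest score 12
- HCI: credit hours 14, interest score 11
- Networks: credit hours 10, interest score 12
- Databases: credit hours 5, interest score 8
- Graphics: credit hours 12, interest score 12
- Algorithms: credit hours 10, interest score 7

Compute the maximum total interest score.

Robotics + Networks + Graphics: credit hours 2 + 10 + 12 = 24 ≤ 28, interest score 12 + 12 + 12 = 36.
Robotics + Networks + Databases + Algorithms: credit hours 2 + 10 + 5 + 10 = 27 ≤ 28, interest score 12 + 12 + 8 + 7 = 39.
Best is Robotics, Networks, Databases, and Algorithms with total interest score 39.

39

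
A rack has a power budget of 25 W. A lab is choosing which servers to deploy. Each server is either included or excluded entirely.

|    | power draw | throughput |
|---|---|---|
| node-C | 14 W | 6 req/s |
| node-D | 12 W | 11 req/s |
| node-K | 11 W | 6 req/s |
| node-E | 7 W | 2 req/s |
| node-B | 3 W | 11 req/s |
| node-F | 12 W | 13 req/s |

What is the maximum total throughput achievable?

26

Treat it as a binary knapsack problem.
Allowing fractional choices, the relaxed optimum would be about 33.2, but servers are indivisible.
node-D + node-E + node-B: power draw 12 + 7 + 3 = 22 ≤ 25, throughput 11 + 2 + 11 = 24.
node-B + node-F: power draw 3 + 12 = 15 ≤ 25, throughput 11 + 13 = 24.
node-E + node-B + node-F: power draw 7 + 3 + 12 = 22 ≤ 25, throughput 2 + 11 + 13 = 26.
Best is node-E, node-B, and node-F with total throughput 26.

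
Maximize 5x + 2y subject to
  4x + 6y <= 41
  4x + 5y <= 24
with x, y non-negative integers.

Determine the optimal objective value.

30

(x,y)=(6,0): 4·6+6·0=24≤41, 4·6+5·0=24≤24, objective 30.
(x,y)=(5,0): 4·5+6·0=20≤41, 4·5+5·0=20≤24, objective 25.
Maximum is 30 at (x,y)=(6,0).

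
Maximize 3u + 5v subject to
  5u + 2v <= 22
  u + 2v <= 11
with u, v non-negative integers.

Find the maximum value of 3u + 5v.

(u,v)=(1,5) is feasible, giving 28.
(u,v)=(2,4) is feasible, giving 26.
(u,v)=(0,5) is feasible, giving 25.
Maximum is 28 at (u,v)=(1,5).

28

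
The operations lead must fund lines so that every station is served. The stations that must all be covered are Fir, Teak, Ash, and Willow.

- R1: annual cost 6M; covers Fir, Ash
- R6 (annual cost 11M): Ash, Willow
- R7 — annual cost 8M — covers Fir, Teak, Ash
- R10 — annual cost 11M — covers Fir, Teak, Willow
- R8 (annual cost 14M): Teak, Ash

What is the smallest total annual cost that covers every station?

17

The greedy cost-per-new-station heuristic would pick R7 and R6 for 19, but a cheaper cover exists.
Choose R1 and R10: together they cover Fir, Teak, Ash, Willow — every station.
Total annual cost: 6 + 11 = 17.
No cover costs less than 17.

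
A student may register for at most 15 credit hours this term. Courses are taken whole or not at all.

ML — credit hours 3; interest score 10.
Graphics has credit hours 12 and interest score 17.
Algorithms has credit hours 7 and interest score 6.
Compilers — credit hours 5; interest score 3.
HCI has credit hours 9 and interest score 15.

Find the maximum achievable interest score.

27

ML + Algorithms + Compilers: credit hours 3 + 7 + 5 = 15 ≤ 15, interest score 10 + 6 + 3 = 19.
ML + Graphics: credit hours 3 + 12 = 15 ≤ 15, interest score 10 + 17 = 27.
ML + HCI: credit hours 3 + 9 = 12 ≤ 15, interest score 10 + 15 = 25.
Best is ML and Graphics with total interest score 27.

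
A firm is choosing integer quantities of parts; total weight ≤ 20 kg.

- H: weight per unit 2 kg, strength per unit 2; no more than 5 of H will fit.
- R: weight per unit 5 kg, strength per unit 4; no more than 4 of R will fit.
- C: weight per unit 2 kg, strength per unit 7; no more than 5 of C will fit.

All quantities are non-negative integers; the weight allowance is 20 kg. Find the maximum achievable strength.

45

5×H and 5×C: weight 20 ≤ 20, strength 5·2 + 5·7 = 45.
2×R and 5×C: weight 20 ≤ 20, strength 2·4 + 5·7 = 43.
Best is 45.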